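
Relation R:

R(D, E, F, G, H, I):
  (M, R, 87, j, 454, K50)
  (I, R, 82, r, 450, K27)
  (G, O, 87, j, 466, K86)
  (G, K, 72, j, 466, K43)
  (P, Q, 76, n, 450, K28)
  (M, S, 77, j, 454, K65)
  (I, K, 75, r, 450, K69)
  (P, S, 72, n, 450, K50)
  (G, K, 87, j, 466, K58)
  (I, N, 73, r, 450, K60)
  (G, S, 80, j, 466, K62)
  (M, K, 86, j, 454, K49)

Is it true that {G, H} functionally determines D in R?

(G=j, H=454): 3 rows → D = M, M, M ✓
(G=r, H=450): 3 rows → D = I, I, I ✓
(G=j, H=466): 4 rows → D = G, G, G, G ✓
(G=n, H=450): 2 rows → D = P, P ✓
Every {G, H} value is associated with a single D value, so {G, H} -> D holds.

Yes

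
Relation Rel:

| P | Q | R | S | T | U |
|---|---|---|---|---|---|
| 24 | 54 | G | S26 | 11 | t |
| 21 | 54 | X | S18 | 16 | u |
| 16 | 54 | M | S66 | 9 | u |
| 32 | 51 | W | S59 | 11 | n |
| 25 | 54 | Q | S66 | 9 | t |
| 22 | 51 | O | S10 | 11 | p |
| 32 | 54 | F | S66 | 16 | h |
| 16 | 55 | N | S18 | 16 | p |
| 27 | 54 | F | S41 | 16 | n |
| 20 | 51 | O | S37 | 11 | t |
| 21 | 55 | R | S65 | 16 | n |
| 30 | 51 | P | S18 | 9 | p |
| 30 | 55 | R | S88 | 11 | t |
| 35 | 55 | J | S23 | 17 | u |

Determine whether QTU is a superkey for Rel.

Yes

All 14 rows have distinct QTU values, so QTU → (all attributes) holds and QTU is a superkey.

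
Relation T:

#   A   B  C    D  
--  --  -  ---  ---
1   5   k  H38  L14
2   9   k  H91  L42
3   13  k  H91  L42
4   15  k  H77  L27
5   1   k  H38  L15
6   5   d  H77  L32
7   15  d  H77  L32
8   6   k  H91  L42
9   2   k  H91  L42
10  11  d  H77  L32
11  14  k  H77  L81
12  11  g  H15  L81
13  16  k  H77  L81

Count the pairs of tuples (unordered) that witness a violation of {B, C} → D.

(B=k, C=H38): violating pairs (1,5) — 1 pair.
(B=k, C=H91): all 4 rows agree on D — 0 pairs.
(B=k, C=H77): violating pairs (4,11), (4,13) — 2 pairs.
(B=d, C=H77): all 3 rows agree on D — 0 pairs.

3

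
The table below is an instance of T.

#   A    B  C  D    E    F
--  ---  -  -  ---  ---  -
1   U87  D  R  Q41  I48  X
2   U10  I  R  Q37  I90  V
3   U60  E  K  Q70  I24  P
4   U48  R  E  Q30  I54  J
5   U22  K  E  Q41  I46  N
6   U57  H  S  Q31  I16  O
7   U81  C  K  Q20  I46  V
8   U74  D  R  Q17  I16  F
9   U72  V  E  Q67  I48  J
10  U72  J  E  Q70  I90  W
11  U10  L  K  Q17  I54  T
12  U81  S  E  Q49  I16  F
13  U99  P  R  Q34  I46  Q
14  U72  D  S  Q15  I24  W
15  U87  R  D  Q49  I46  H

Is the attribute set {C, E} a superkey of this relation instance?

Yes

All 15 rows have distinct {C, E} values, so {C, E} → (all attributes) holds and {C, E} is a superkey.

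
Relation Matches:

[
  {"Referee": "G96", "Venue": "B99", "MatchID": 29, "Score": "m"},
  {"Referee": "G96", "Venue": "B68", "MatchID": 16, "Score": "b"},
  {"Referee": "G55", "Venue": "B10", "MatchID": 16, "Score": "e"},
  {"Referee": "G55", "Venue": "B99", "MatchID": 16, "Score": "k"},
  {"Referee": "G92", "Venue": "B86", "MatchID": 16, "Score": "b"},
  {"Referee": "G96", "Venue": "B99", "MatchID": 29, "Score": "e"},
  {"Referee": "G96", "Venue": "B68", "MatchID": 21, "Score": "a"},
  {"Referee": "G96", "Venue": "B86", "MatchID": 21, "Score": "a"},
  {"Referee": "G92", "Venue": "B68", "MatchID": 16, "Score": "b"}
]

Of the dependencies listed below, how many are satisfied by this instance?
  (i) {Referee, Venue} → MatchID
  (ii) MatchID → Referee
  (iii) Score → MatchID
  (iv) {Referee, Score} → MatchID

(i) {Referee, Venue} → MatchID: (Referee=G96, Venue=B68): 2 rows → MatchID takes values {16, 21} — violation — fails.
(ii) MatchID → Referee: MatchID=16: 5 rows → Referee takes values {G96, G55, G92} — violation — fails.
(iii) Score → MatchID: Score=e: 2 rows → MatchID takes values {16, 29} — violation — fails.
(iv) {Referee, Score} → MatchID: every LHS value maps to a single RHS value — holds.
1 of the 4 dependencies holds.

1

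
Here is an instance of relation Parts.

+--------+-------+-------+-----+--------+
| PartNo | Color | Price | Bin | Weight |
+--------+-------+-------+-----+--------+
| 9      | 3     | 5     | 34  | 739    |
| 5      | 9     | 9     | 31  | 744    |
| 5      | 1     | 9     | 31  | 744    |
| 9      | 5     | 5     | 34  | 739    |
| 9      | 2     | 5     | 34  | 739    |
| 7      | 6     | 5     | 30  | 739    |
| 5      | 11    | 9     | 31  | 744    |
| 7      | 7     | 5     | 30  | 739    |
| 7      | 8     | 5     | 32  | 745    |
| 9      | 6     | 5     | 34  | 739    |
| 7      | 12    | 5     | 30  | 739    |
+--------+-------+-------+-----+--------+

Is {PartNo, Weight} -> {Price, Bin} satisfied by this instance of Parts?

Yes

(PartNo=9, Weight=739): 4 rows → {Price,Bin} = (5, 34), (5, 34), (5, 34), (5, 34) ✓
(PartNo=5, Weight=744): 3 rows → {Price,Bin} = (9, 31), (9, 31), (9, 31) ✓
(PartNo=7, Weight=739): 3 rows → {Price,Bin} = (5, 30), (5, 30), (5, 30) ✓
(PartNo=7, Weight=745): 1 row → {Price,Bin} = (5, 32) ✓
Every {PartNo, Weight} value is associated with a single {Price, Bin} value, so {PartNo, Weight} -> {Price, Bin} holds.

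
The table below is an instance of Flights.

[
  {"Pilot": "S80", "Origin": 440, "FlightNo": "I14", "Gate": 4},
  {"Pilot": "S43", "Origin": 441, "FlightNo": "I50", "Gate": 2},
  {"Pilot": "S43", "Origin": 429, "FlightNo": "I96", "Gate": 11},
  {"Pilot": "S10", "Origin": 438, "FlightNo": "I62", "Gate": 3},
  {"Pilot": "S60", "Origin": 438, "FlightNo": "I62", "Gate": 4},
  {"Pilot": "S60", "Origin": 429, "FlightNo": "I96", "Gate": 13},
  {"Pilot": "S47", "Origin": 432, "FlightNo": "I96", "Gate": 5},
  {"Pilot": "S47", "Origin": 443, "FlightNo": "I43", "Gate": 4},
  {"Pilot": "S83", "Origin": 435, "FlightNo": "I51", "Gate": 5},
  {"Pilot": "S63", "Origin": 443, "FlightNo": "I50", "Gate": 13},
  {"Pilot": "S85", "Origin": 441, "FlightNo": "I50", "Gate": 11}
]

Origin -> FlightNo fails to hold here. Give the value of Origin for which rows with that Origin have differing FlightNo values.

Origin=440: 1 row → FlightNo = I14 ✓
Origin=441: 2 rows → FlightNo = I50, I50 ✓
Origin=429: 2 rows → FlightNo = I96, I96 ✓
Origin=438: 2 rows → FlightNo = I62, I62 ✓
Origin=432: 1 row → FlightNo = I96 ✓
Origin=443: 2 rows → FlightNo takes values {I43, I50} — violation
Origin=435: 1 row → FlightNo = I51 ✓
The only Origin value with inconsistent FlightNo is Origin=443.

443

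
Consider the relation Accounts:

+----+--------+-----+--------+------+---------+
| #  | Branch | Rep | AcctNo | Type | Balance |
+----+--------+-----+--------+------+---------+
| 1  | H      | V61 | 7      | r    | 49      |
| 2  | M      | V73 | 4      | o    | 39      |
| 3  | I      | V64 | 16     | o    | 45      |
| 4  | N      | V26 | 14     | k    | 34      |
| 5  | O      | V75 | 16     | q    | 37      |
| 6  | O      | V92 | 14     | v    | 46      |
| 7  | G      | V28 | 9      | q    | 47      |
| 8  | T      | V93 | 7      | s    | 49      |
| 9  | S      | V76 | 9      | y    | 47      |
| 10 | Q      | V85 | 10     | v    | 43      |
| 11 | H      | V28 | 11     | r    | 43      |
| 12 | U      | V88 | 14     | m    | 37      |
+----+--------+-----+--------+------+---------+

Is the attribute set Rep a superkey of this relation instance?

Rows 7 and 11 have the same Rep value Rep=V28 but are distinct tuples, so Rep does not determine every attribute — not a superkey.

No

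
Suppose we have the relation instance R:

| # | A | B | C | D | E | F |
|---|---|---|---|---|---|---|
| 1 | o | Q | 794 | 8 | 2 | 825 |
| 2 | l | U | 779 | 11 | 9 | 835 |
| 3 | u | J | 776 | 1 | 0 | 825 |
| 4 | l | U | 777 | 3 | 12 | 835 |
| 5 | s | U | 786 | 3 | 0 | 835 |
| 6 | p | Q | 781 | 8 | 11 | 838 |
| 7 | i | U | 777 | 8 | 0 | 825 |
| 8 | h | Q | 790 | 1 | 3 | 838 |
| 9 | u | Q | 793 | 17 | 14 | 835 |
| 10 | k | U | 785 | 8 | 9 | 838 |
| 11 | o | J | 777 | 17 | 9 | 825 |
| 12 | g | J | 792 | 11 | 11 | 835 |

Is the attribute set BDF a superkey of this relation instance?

Rows 4 and 5 have the same BDF value (B=U, D=3, F=835) but are distinct tuples, so BDF does not determine every attribute — not a superkey.

No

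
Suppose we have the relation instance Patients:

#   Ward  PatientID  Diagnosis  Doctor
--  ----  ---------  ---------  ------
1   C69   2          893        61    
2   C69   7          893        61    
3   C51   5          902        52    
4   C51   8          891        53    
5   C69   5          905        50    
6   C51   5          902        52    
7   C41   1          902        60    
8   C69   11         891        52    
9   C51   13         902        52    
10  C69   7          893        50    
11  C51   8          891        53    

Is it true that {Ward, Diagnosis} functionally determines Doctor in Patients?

(Ward=C69, Diagnosis=893): rows 1, 2, 10 → Doctor takes values {61, 50} — violation
(Ward=C51, Diagnosis=902): rows 3, 6, 9 → Doctor = 52, 52, 52 ✓
(Ward=C51, Diagnosis=891): rows 4, 11 → Doctor = 53, 53 ✓
(Ward=C69, Diagnosis=905): row 5 → Doctor = 50 ✓
(Ward=C41, Diagnosis=902): row 7 → Doctor = 60 ✓
(Ward=C69, Diagnosis=891): row 8 → Doctor = 52 ✓
Two rows agree on {Ward, Diagnosis} but differ on Doctor, so {Ward, Diagnosis} -> Doctor does not hold.

No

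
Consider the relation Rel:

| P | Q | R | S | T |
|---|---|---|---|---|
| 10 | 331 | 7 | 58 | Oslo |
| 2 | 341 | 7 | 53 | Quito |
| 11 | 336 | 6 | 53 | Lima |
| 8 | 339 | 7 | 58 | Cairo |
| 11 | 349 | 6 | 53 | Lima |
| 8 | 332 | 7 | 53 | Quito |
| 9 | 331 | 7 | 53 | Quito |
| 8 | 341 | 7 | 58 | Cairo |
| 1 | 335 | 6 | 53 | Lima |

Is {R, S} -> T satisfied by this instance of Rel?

(R=7, S=58): 3 rows → T takes values {Oslo, Cairo} — violation
(R=7, S=53): 3 rows → T = Quito, Quito, Quito ✓
(R=6, S=53): 3 rows → T = Lima, Lima, Lima ✓
Two rows agree on {R, S} but differ on T, so {R, S} -> T does not hold.

No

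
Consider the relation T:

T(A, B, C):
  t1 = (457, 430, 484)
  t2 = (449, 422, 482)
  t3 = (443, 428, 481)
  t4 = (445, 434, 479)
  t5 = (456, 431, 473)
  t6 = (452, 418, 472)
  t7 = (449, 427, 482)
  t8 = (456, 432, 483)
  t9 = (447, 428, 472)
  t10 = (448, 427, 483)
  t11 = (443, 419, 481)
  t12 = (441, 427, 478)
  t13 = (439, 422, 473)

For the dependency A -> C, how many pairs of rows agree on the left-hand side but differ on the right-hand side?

A=449: all 2 rows agree on C — 0 pairs.
A=443: all 2 rows agree on C — 0 pairs.
A=456: violating pairs (5,8) — 1 pair.

1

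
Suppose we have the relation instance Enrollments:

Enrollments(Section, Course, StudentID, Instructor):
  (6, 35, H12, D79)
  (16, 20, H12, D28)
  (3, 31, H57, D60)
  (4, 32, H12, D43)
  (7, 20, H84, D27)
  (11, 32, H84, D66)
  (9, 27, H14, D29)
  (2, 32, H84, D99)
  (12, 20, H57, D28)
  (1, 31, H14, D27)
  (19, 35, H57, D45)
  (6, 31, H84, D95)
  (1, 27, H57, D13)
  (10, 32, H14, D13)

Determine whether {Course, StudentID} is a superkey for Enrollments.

Two distinct rows share (Course=32, StudentID=H84), so {Course, StudentID} does not determine every attribute — not a superkey.

No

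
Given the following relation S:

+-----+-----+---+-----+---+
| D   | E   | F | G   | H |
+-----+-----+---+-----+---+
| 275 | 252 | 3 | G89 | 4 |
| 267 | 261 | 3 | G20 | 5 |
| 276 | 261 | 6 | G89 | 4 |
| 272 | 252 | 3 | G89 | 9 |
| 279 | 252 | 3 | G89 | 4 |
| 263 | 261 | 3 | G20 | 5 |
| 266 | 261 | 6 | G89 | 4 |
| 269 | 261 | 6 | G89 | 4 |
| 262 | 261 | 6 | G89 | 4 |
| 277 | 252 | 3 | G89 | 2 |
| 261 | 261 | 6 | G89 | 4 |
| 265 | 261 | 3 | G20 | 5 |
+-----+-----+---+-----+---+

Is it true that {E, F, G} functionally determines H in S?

No

(E=252, F=3, G=G89): 4 rows → H takes values {4, 9, 2} — violation
(E=261, F=3, G=G20): 3 rows → H = 5, 5, 5 ✓
(E=261, F=6, G=G89): 5 rows → H = 4, 4, 4, 4, 4 ✓
Two rows agree on {E, F, G} but differ on H, so {E, F, G} -> H does not hold.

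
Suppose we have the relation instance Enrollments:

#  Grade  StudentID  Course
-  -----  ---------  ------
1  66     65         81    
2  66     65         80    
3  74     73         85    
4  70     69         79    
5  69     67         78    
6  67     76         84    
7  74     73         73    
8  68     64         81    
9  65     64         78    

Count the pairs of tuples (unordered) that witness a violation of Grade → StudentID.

Grade=66: all 2 rows agree on StudentID — 0 pairs.
Grade=74: all 2 rows agree on StudentID — 0 pairs.

0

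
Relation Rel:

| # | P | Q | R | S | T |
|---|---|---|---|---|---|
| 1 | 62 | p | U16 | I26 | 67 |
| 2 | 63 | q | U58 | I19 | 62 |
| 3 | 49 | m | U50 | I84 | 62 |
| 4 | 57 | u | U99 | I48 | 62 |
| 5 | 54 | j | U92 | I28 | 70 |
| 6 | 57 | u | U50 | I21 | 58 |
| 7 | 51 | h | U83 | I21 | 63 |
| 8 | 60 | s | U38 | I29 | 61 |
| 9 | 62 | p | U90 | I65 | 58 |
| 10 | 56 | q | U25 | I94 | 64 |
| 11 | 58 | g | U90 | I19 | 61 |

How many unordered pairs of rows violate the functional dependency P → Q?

P=62: all 2 rows agree on Q — 0 pairs.
P=57: all 2 rows agree on Q — 0 pairs.

0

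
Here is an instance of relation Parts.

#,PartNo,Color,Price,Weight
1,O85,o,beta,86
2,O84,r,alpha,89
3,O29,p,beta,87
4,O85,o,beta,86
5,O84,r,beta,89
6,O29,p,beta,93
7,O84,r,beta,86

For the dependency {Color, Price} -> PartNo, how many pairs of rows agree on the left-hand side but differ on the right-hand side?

0

(Color=o, Price=beta): all 2 rows agree on PartNo — 0 pairs.
(Color=p, Price=beta): all 2 rows agree on PartNo — 0 pairs.
(Color=r, Price=beta): all 2 rows agree on PartNo — 0 pairs.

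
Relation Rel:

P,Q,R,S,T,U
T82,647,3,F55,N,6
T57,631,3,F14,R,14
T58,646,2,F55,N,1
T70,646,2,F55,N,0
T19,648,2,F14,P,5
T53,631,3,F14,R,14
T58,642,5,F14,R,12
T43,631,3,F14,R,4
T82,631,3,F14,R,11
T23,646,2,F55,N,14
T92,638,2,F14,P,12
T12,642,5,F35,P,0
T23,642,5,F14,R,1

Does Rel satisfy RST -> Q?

No

(R=3, S=F55, T=N): 1 row → Q = 647 ✓
(R=3, S=F14, T=R): 4 rows → Q = 631, 631, 631, 631 ✓
(R=2, S=F55, T=N): 3 rows → Q = 646, 646, 646 ✓
(R=2, S=F14, T=P): 2 rows → Q takes values {648, 638} — violation
(R=5, S=F14, T=R): 2 rows → Q = 642, 642 ✓
(R=5, S=F35, T=P): 1 row → Q = 642 ✓
Two rows agree on RST but differ on Q, so RST -> Q does not hold.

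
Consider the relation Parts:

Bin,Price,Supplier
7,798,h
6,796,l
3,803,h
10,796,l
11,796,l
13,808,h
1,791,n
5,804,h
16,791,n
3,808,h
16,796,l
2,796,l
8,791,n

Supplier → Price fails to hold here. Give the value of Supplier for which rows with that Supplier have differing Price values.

h

Supplier=h: 5 rows → Price takes values {798, 803, 808, 804} — violation
Supplier=l: 5 rows → Price = 796, 796, 796, 796, 796 ✓
Supplier=n: 3 rows → Price = 791, 791, 791 ✓
The only Supplier value with inconsistent Price is Supplier=h.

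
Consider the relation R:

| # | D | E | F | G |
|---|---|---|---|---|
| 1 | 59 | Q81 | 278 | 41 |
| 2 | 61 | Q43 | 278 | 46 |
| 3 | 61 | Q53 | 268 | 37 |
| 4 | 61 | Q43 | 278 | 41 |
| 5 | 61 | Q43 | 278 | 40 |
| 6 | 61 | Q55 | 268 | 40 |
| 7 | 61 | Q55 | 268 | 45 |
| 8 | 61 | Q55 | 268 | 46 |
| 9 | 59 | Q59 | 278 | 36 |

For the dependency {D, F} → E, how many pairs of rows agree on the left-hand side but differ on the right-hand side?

4

(D=59, F=278): violating pairs (1,9) — 1 pair.
(D=61, F=278): all 3 rows agree on E — 0 pairs.
(D=61, F=268): violating pairs (3,6), (3,7), (3,8) — 3 pairs.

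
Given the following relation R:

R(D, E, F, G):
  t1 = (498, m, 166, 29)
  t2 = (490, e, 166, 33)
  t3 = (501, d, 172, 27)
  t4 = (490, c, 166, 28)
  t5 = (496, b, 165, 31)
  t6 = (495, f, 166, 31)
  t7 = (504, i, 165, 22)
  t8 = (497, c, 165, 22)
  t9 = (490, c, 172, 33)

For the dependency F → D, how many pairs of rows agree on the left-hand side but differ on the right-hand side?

9

F=166: violating pairs (1,2), (1,4), (1,6), (2,6), (4,6) — 5 pairs.
F=172: violating pairs (3,9) — 1 pair.
F=165: violating pairs (5,7), (5,8), (7,8) — 3 pairs.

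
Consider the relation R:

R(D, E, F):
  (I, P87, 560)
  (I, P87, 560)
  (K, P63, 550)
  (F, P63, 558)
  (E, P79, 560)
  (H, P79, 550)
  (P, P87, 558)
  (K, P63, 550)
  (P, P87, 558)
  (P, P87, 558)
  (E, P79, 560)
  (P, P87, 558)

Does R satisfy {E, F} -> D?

Yes

(E=P87, F=560): 2 rows → D = I, I ✓
(E=P63, F=550): 2 rows → D = K, K ✓
(E=P63, F=558): 1 row → D = F ✓
(E=P79, F=560): 2 rows → D = E, E ✓
(E=P79, F=550): 1 row → D = H ✓
(E=P87, F=558): 4 rows → D = P, P, P, P ✓
Every {E, F} value is associated with a single D value, so {E, F} -> D holds.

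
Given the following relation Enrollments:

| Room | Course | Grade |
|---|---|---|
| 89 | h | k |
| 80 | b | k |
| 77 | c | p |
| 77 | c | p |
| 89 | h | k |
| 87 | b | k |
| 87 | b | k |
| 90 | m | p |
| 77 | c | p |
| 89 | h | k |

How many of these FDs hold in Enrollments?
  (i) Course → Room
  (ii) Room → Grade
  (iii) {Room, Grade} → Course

(i) Course → Room: Course=b: 3 rows → Room takes values {80, 87} — violation — fails.
(ii) Room → Grade: every LHS value maps to a single RHS value — holds.
(iii) {Room, Grade} → Course: every LHS value maps to a single RHS value — holds.
2 of the 3 dependencies hold.

2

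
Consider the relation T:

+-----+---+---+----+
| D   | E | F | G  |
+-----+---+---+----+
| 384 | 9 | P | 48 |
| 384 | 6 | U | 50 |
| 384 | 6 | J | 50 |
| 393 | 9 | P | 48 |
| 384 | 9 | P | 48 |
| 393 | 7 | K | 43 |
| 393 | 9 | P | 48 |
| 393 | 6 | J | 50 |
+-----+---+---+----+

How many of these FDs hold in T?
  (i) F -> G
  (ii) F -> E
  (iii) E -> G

3

(i) F -> G: every LHS value maps to a single RHS value — holds.
(ii) F -> E: every LHS value maps to a single RHS value — holds.
(iii) E -> G: every LHS value maps to a single RHS value — holds.
3 of the 3 dependencies hold.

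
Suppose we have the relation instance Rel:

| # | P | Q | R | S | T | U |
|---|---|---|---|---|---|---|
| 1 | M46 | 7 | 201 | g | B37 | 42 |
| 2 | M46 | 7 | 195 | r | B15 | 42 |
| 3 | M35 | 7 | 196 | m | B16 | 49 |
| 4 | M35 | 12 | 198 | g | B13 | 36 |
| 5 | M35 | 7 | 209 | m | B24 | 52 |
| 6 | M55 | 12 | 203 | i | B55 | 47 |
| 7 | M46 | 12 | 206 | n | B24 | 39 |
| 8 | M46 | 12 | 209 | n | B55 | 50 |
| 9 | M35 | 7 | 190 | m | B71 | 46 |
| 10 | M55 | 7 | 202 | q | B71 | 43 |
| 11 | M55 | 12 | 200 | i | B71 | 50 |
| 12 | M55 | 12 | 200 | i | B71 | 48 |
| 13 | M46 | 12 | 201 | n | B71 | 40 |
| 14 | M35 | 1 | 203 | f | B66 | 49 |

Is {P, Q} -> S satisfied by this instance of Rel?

No

(P=M46, Q=7): rows 1, 2 → S takes values {g, r} — violation
(P=M35, Q=7): rows 3, 5, 9 → S = m, m, m ✓
(P=M35, Q=12): row 4 → S = g ✓
(P=M55, Q=12): rows 6, 11, 12 → S = i, i, i ✓
(P=M46, Q=12): rows 7, 8, 13 → S = n, n, n ✓
(P=M55, Q=7): row 10 → S = q ✓
(P=M35, Q=1): row 14 → S = f ✓
Two rows agree on {P, Q} but differ on S, so {P, Q} -> S does not hold.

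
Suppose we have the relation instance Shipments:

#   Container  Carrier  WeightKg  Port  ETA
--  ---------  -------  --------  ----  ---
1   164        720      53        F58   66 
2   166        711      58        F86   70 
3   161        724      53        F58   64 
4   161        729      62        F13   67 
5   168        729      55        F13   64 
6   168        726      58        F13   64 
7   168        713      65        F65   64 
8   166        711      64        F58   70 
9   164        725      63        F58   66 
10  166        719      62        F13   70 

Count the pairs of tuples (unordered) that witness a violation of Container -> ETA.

1

Container=164: all 2 rows agree on ETA — 0 pairs.
Container=166: all 3 rows agree on ETA — 0 pairs.
Container=161: violating pairs (3,4) — 1 pair.
Container=168: all 3 rows agree on ETA — 0 pairs.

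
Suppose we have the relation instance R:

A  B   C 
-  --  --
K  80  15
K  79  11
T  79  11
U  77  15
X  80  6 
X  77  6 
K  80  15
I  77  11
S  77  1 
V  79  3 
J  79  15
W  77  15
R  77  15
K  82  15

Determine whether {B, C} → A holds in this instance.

(B=80, C=15): 2 rows → A = K, K ✓
(B=79, C=11): 2 rows → A takes values {K, T} — violation
(B=77, C=15): 3 rows → A takes values {U, W, R} — violation
(B=80, C=6): 1 row → A = X ✓
(B=77, C=6): 1 row → A = X ✓
(B=77, C=11): 1 row → A = I ✓
(B=77, C=1): 1 row → A = S ✓
(B=79, C=3): 1 row → A = V ✓
(B=79, C=15): 1 row → A = J ✓
(B=82, C=15): 1 row → A = K ✓
Two rows agree on {B, C} but differ on A, so {B, C} → A does not hold.

No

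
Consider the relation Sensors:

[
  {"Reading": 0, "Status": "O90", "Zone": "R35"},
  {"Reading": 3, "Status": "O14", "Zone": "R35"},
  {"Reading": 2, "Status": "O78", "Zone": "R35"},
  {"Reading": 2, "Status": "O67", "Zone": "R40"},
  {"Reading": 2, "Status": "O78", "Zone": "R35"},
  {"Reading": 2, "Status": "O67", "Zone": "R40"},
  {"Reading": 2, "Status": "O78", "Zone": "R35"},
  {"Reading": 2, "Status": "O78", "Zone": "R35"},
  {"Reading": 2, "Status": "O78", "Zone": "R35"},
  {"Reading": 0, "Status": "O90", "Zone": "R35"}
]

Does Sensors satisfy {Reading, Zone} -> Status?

(Reading=0, Zone=R35): 2 rows → Status = O90, O90 ✓
(Reading=3, Zone=R35): 1 row → Status = O14 ✓
(Reading=2, Zone=R35): 5 rows → Status = O78, O78, O78, O78, O78 ✓
(Reading=2, Zone=R40): 2 rows → Status = O67, O67 ✓
Every {Reading, Zone} value is associated with a single Status value, so {Reading, Zone} -> Status holds.

Yes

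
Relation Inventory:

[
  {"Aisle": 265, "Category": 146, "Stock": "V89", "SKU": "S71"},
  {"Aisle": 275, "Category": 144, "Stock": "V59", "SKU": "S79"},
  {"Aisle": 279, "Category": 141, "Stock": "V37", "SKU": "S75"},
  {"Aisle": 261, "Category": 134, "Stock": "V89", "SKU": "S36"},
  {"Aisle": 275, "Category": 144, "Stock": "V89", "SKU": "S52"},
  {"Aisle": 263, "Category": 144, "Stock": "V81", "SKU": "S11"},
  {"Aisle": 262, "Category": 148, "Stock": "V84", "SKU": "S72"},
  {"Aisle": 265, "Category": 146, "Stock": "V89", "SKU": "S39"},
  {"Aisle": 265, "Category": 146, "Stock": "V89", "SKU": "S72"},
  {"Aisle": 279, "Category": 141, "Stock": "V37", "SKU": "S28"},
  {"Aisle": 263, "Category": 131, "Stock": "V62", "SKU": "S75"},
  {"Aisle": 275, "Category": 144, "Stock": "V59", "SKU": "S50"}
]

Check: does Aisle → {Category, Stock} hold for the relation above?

Aisle=265: 3 rows → {Category,Stock} = (146, V89), (146, V89), (146, V89) ✓
Aisle=275: 3 rows → {Category,Stock} takes values {(144, V59), (144, V89)} — violation
Aisle=279: 2 rows → {Category,Stock} = (141, V37), (141, V37) ✓
Aisle=261: 1 row → {Category,Stock} = (134, V89) ✓
Aisle=263: 2 rows → {Category,Stock} takes values {(144, V81), (131, V62)} — violation
Aisle=262: 1 row → {Category,Stock} = (148, V84) ✓
Two rows agree on Aisle but differ on {Category, Stock}, so Aisle → {Category, Stock} does not hold.

No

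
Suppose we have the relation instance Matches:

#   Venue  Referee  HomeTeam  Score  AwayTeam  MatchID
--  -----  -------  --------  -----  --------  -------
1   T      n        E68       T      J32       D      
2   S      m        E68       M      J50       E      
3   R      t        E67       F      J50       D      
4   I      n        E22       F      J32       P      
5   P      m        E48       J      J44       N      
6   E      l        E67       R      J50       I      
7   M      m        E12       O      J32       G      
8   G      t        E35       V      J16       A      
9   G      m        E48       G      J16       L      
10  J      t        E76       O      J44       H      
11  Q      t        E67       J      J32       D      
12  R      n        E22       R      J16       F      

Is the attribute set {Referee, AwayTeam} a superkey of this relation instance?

Rows 1 and 4 have the same {Referee, AwayTeam} value (Referee=n, AwayTeam=J32) but are distinct tuples, so {Referee, AwayTeam} does not determine every attribute — not a superkey.

No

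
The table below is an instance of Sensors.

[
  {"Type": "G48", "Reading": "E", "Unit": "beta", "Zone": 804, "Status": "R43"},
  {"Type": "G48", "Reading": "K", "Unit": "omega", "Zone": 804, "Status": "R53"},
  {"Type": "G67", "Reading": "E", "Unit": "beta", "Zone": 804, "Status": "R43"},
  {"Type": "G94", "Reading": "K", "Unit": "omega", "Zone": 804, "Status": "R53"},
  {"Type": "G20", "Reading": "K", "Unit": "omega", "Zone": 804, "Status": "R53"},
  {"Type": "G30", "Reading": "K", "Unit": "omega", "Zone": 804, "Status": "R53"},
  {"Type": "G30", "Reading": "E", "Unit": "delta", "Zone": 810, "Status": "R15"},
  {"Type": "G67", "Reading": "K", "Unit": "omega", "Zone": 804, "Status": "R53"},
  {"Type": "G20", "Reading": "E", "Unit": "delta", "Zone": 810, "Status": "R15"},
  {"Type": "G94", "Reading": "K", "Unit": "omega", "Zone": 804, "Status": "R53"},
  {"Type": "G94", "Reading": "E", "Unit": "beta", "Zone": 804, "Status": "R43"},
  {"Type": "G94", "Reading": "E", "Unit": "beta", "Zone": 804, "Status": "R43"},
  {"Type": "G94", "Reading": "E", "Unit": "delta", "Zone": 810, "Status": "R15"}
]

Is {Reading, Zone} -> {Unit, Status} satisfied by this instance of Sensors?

(Reading=E, Zone=804): 4 rows → {Unit,Status} = (beta, R43), (beta, R43), (beta, R43), (beta, R43) ✓
(Reading=K, Zone=804): 6 rows → {Unit,Status} = (omega, R53), (omega, R53), (omega, R53), (omega, R53), (omega, R53), (omega, R53) ✓
(Reading=E, Zone=810): 3 rows → {Unit,Status} = (delta, R15), (delta, R15), (delta, R15) ✓
Every {Reading, Zone} value is associated with a single {Unit, Status} value, so {Reading, Zone} -> {Unit, Status} holds.

Yes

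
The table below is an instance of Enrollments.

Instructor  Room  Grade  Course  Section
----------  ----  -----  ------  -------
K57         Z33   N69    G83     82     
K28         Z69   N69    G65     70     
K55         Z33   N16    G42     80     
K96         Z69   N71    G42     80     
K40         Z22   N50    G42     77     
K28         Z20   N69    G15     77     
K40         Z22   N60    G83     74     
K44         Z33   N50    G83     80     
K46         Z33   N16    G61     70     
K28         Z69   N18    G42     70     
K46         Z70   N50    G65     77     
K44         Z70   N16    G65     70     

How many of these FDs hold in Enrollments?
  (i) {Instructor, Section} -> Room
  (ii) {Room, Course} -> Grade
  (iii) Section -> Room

1

(i) {Instructor, Section} -> Room: every LHS value maps to a single RHS value — holds.
(ii) {Room, Course} -> Grade: (Room=Z33, Course=G83): 2 rows → Grade takes values {N69, N50} — violation; (Room=Z69, Course=G42): 2 rows → Grade takes values {N71, N18} — violation; (Room=Z70, Course=G65): 2 rows → Grade takes values {N50, N16} — violation — fails.
(iii) Section -> Room: Section=70: 4 rows → Room takes values {Z69, Z33, Z70} — violation; Section=80: 3 rows → Room takes values {Z33, Z69} — violation; Section=77: 3 rows → Room takes values {Z22, Z20, Z70} — violation — fails.
1 of the 3 dependencies holds.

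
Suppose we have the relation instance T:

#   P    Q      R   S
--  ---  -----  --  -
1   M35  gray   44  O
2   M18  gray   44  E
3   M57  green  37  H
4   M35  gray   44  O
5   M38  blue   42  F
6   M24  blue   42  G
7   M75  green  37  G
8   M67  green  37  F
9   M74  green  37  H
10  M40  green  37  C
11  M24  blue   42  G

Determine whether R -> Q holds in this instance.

Yes

R=44: rows 1, 2, 4 → Q = gray, gray, gray ✓
R=37: rows 3, 7, 8, 9, 10 → Q = green, green, green, green, green ✓
R=42: rows 5, 6, 11 → Q = blue, blue, blue ✓
Every R value is associated with a single Q value, so R -> Q holds.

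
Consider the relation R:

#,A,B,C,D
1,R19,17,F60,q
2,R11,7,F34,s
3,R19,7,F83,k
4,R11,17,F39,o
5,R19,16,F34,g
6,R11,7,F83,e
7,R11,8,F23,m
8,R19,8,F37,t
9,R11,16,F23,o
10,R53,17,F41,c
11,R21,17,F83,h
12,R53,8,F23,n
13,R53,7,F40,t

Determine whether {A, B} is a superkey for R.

Rows 2 and 6 have the same {A, B} value (A=R11, B=7) but are distinct tuples, so {A, B} does not determine every attribute — not a superkey.

No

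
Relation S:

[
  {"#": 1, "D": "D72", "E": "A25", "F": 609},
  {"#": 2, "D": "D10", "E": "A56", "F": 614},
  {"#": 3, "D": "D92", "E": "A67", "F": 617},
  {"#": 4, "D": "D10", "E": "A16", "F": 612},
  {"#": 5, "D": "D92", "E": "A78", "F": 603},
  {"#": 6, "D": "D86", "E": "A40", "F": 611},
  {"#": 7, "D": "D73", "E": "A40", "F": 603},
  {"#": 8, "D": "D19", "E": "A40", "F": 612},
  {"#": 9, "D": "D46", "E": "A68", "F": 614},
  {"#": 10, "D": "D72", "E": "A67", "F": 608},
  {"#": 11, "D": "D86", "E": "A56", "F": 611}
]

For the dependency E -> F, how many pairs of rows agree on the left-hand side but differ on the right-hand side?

5

E=A56: violating pairs (2,11) — 1 pair.
E=A67: violating pairs (3,10) — 1 pair.
E=A40: violating pairs (6,7), (6,8), (7,8) — 3 pairs.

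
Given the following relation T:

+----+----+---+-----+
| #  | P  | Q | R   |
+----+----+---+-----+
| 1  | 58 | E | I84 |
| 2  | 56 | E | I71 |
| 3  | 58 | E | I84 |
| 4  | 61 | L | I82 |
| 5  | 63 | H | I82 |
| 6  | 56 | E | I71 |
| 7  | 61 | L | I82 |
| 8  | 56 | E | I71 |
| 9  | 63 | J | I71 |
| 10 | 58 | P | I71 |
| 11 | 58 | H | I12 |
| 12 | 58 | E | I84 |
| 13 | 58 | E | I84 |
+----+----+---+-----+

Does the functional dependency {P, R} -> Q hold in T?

Yes

(P=58, R=I84): rows 1, 3, 12, 13 → Q = E, E, E, E ✓
(P=56, R=I71): rows 2, 6, 8 → Q = E, E, E ✓
(P=61, R=I82): rows 4, 7 → Q = L, L ✓
(P=63, R=I82): row 5 → Q = H ✓
(P=63, R=I71): row 9 → Q = J ✓
(P=58, R=I71): row 10 → Q = P ✓
(P=58, R=I12): row 11 → Q = H ✓
Every {P, R} value is associated with a single Q value, so {P, R} -> Q holds.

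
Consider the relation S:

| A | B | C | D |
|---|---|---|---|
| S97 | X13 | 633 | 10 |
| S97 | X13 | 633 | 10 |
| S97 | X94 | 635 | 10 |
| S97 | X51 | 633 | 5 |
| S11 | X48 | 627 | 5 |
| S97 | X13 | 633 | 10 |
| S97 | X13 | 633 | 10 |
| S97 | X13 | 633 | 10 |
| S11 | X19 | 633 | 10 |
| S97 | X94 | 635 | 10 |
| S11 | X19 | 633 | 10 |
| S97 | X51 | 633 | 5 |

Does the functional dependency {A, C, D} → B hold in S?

(A=S97, C=633, D=10): 5 rows → B = X13, X13, X13, X13, X13 ✓
(A=S97, C=635, D=10): 2 rows → B = X94, X94 ✓
(A=S97, C=633, D=5): 2 rows → B = X51, X51 ✓
(A=S11, C=627, D=5): 1 row → B = X48 ✓
(A=S11, C=633, D=10): 2 rows → B = X19, X19 ✓
Every {A, C, D} value is associated with a single B value, so {A, C, D} → B holds.

Yes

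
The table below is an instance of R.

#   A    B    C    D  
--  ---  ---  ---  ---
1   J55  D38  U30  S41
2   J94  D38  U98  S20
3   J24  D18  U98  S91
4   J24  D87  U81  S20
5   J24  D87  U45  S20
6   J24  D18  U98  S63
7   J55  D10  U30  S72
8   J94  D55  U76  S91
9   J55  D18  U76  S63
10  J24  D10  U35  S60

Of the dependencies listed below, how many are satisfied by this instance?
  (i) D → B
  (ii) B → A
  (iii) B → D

0

(i) D → B: D=S20: rows 2, 4, 5 → B takes values {D38, D87} — violation; D=S91: rows 3, 8 → B takes values {D18, D55} — violation — fails.
(ii) B → A: B=D38: rows 1, 2 → A takes values {J55, J94} — violation; B=D18: rows 3, 6, 9 → A takes values {J24, J55} — violation; B=D10: rows 7, 10 → A takes values {J55, J24} — violation — fails.
(iii) B → D: B=D38: rows 1, 2 → D takes values {S41, S20} — violation; B=D18: rows 3, 6, 9 → D takes values {S91, S63} — violation; B=D10: rows 7, 10 → D takes values {S72, S60} — violation — fails.
None of the 3 dependencies hold.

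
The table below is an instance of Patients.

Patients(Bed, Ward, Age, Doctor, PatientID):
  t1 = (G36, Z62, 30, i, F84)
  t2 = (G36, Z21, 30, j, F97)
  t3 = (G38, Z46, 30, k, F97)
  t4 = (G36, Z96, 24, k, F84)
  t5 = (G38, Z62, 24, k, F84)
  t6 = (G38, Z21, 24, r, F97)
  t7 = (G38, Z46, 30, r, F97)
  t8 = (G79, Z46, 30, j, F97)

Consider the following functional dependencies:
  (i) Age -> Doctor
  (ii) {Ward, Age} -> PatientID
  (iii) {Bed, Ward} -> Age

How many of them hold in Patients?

(i) Age -> Doctor: Age=30: rows 1, 2, 3, 7, 8 → Doctor takes values {i, j, k, r} — violation; Age=24: rows 4, 5, 6 → Doctor takes values {k, r} — violation — fails.
(ii) {Ward, Age} -> PatientID: every LHS value maps to a single RHS value — holds.
(iii) {Bed, Ward} -> Age: every LHS value maps to a single RHS value — holds.
2 of the 3 dependencies hold.

2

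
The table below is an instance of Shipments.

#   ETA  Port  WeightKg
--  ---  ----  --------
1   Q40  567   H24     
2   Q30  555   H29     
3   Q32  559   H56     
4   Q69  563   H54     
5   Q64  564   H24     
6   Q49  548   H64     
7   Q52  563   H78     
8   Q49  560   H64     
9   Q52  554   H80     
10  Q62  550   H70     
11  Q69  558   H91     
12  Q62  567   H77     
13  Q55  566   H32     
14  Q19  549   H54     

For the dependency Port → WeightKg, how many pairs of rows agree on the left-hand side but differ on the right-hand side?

2

Port=567: violating pairs (1,12) — 1 pair.
Port=563: violating pairs (4,7) — 1 pair.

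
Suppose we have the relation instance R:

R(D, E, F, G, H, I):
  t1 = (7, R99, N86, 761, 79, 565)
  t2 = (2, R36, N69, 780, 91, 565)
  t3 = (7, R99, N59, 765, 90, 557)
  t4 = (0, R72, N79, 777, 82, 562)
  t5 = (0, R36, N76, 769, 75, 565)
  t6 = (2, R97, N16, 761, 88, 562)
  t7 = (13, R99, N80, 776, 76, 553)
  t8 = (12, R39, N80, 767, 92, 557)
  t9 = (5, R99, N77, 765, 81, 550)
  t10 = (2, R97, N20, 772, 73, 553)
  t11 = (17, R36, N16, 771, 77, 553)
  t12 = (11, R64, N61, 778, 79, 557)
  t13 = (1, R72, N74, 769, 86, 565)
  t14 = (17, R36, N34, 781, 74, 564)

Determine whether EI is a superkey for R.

No

Rows 2 and 5 have the same EI value (E=R36, I=565) but are distinct tuples, so EI does not determine every attribute — not a superkey.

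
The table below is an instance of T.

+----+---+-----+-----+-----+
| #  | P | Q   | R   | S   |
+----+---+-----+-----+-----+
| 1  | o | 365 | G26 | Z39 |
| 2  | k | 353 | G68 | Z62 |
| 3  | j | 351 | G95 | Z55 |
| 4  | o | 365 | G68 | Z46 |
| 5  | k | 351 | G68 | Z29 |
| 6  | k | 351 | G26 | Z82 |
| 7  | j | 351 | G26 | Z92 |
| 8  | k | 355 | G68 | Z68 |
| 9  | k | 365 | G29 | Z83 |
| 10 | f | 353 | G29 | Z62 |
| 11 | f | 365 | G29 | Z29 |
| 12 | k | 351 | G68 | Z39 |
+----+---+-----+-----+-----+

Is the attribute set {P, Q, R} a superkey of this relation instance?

Rows 5 and 12 have the same {P, Q, R} value (P=k, Q=351, R=G68) but are distinct tuples, so {P, Q, R} does not determine every attribute — not a superkey.

No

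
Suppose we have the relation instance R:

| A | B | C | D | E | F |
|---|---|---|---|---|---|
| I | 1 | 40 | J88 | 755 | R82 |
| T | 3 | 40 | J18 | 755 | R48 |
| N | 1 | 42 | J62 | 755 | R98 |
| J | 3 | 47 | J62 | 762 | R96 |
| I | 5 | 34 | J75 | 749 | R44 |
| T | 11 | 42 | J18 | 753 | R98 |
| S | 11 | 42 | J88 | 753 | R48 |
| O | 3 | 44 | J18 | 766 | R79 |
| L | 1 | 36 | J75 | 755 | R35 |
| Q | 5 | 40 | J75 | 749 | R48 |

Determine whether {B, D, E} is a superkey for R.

Two distinct rows share (B=5, D=J75, E=749), so {B, D, E} does not determine every attribute — not a superkey.

No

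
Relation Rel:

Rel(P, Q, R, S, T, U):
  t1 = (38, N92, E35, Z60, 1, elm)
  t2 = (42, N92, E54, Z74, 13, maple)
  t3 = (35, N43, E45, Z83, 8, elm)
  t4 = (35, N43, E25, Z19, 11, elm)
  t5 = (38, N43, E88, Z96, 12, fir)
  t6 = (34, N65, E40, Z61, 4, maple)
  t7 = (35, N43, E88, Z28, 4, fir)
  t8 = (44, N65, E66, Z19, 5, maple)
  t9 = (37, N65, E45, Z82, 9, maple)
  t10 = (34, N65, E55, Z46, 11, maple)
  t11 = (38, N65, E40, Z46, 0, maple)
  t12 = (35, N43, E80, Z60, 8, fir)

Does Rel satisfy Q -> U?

Q=N92: rows 1, 2 → U takes values {elm, maple} — violation
Q=N43: rows 3, 4, 5, 7, 12 → U takes values {elm, fir} — violation
Q=N65: rows 6, 8, 9, 10, 11 → U = maple, maple, maple, maple, maple ✓
Two rows agree on Q but differ on U, so Q -> U does not hold.

No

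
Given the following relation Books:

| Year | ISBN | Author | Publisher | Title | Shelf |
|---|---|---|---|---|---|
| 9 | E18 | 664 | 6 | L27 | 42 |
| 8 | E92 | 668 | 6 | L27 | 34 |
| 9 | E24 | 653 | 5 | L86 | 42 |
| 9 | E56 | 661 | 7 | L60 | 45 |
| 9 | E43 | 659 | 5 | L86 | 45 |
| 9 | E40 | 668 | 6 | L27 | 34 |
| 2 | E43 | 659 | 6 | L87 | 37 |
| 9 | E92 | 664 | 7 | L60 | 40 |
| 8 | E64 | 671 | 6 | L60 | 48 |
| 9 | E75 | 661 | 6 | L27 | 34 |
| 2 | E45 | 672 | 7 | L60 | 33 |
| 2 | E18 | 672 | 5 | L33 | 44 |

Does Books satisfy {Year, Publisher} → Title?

(Year=9, Publisher=6): 3 rows → Title = L27, L27, L27 ✓
(Year=8, Publisher=6): 2 rows → Title takes values {L27, L60} — violation
(Year=9, Publisher=5): 2 rows → Title = L86, L86 ✓
(Year=9, Publisher=7): 2 rows → Title = L60, L60 ✓
(Year=2, Publisher=6): 1 row → Title = L87 ✓
(Year=2, Publisher=7): 1 row → Title = L60 ✓
(Year=2, Publisher=5): 1 row → Title = L33 ✓
Two rows agree on {Year, Publisher} but differ on Title, so {Year, Publisher} → Title does not hold.

No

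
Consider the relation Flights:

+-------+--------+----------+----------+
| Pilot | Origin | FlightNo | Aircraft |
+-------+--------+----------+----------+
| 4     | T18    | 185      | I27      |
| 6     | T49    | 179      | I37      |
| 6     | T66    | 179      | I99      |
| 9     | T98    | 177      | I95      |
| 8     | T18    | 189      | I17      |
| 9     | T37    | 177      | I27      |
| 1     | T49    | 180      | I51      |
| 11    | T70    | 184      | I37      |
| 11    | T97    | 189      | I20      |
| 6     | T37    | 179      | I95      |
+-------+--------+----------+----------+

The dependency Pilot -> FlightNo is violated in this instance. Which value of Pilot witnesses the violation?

11

Pilot=4: 1 row → FlightNo = 185 ✓
Pilot=6: 3 rows → FlightNo = 179, 179, 179 ✓
Pilot=9: 2 rows → FlightNo = 177, 177 ✓
Pilot=8: 1 row → FlightNo = 189 ✓
Pilot=1: 1 row → FlightNo = 180 ✓
Pilot=11: 2 rows → FlightNo takes values {184, 189} — violation
The only Pilot value with inconsistent FlightNo is Pilot=11.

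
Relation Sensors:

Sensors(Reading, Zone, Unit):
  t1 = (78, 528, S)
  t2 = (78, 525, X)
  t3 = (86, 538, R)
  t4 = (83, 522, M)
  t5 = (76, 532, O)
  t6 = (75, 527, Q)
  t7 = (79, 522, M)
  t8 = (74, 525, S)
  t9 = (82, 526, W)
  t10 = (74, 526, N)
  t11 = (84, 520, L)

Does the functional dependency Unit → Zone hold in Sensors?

Unit=S: rows 1, 8 → Zone takes values {528, 525} — violation
Unit=X: row 2 → Zone = 525 ✓
Unit=R: row 3 → Zone = 538 ✓
Unit=M: rows 4, 7 → Zone = 522, 522 ✓
Unit=O: row 5 → Zone = 532 ✓
Unit=Q: row 6 → Zone = 527 ✓
Unit=W: row 9 → Zone = 526 ✓
Unit=N: row 10 → Zone = 526 ✓
Unit=L: row 11 → Zone = 520 ✓
Two rows agree on Unit but differ on Zone, so Unit → Zone does not hold.

No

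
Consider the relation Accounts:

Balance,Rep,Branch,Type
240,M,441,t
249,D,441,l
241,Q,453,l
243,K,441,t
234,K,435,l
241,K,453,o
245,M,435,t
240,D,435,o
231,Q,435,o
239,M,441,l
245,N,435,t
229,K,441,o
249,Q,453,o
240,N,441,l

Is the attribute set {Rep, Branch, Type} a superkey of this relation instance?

Yes

All 14 rows have distinct {Rep, Branch, Type} values, so {Rep, Branch, Type} → (all attributes) holds and {Rep, Branch, Type} is a superkey.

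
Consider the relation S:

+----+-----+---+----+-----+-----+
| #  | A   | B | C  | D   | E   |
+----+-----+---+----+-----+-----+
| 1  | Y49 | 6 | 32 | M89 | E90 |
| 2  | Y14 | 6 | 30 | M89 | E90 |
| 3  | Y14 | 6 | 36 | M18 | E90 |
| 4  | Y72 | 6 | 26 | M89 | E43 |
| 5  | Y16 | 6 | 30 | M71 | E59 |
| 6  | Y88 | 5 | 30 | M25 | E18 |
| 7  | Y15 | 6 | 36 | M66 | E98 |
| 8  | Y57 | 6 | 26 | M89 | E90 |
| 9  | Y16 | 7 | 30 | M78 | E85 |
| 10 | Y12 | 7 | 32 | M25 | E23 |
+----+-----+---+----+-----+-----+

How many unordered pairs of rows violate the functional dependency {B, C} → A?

(B=6, C=30): violating pairs (2,5) — 1 pair.
(B=6, C=36): violating pairs (3,7) — 1 pair.
(B=6, C=26): violating pairs (4,8) — 1 pair.

3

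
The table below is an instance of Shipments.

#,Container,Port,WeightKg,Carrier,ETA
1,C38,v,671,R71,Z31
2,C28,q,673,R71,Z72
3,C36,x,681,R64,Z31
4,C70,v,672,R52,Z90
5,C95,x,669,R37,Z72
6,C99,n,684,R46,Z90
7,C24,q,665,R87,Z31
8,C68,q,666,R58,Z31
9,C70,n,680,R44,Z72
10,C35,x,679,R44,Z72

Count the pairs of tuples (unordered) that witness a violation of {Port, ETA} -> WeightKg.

2

(Port=x, ETA=Z72): violating pairs (5,10) — 1 pair.
(Port=q, ETA=Z31): violating pairs (7,8) — 1 pair.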